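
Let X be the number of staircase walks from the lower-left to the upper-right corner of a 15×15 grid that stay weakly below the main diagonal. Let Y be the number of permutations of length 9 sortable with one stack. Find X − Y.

9689983

Sub-diagonal monotone paths from (0,0) to (15,15) biject with Dyck paths of semilength 15, giving C_15. So X = C_15 = 9694845.
Stack-sortable permutations are exactly the 231-avoiding ones, counted by C_n; here n = 9. So Y = C_9 = 4862.
X − Y = 9694845 − 4862 = 9689983.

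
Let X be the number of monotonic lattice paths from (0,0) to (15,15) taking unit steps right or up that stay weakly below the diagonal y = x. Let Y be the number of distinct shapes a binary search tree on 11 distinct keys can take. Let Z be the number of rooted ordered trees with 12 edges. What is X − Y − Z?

Sub-diagonal monotone paths from (0,0) to (15,15) biject with Dyck paths of semilength 15, giving C_15. So X = C_15 = 9694845.
Binary trees (left/right distinguished) on n nodes are counted by C_n; here n = 11. So Y = C_11 = 58786.
Rooted ordered trees with n edges are counted by C_n; here n = 12. So Z = C_12 = 208012.
X − Y − Z = 9694845 − 58786 − 208012 = 9428047.

9428047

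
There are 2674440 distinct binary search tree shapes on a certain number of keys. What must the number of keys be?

Binary search tree shapes on n keys are counted by C_n. Since C_14 = 2674440, the index is 14.

14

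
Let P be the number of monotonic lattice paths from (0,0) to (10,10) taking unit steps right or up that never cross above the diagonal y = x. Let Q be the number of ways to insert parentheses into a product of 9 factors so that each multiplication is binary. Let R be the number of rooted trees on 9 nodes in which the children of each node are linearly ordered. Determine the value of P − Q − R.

Sub-diagonal monotone paths from (0,0) to (10,10) biject with Dyck paths of semilength 10, giving C_10. So P = C_10 = 16796.
Parenthesizations of m factors correspond to full binary trees with m leaves, counted by C_{m−1}; m = 9 gives C_8. So Q = C_8 = 1430.
A rooted plane tree on 9 nodes has 8 edges, and such trees are counted by C_8. So R = C_8 = 1430.
P − Q − R = 16796 − 1430 − 1430 = 13936.

13936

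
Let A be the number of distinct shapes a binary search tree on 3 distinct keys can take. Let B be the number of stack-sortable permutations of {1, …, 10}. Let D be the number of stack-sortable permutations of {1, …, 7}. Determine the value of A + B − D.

16372

Rooted binary trees with 3 nodes (each child slot possibly empty) number C_3. So A = C_3 = 5.
Stack-sortable permutations are exactly the 231-avoiding ones, counted by C_n; here n = 10. So B = C_10 = 16796.
By Knuth's characterisation, the stack-sortable permutations of length 7 are the 231-avoiders, numbering C_7. So D = C_7 = 429.
A + B − D = 5 + 16796 − 429 = 16372.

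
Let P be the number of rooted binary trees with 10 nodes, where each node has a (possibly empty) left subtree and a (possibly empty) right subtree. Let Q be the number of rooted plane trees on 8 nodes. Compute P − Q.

16367

There are C_n binary search tree shapes on n keys; with n = 10 that is C_10. So P = C_10 = 16796.
Rooted ordered (plane) trees on m nodes have m−1 edges and are counted by C_{m−1}; m = 8 gives C_7. So Q = C_7 = 429.
P − Q = 16796 − 429 = 16367.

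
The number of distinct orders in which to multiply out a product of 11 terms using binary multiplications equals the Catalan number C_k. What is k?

Bracketing 11 factors into binary products is counted by C_{11−1} = C_10.

10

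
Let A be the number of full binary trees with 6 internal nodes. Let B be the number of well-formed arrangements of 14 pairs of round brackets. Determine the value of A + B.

Full binary trees with n internal nodes are counted by C_n; here n = 6. So A = C_6 = 132.
Balanced strings of n pairs of brackets are counted by C_n; here n = 14. So B = C_14 = 2674440.
A + B = 132 + 2674440 = 2674572.

2674572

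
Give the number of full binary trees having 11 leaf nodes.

16796

Full binary trees with 11 leaves have 11−1 = 10 internal nodes, so there are C_10 of them.
C_10 = C(20,10)/11 = 184756/11 = 16796.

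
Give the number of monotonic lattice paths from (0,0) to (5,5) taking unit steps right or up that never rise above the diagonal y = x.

Sub-diagonal monotone paths from (0,0) to (5,5) biject with Dyck paths of semilength 5, giving C_5.
C_5 = C(10,5)/6 = 252/6 = 42.

42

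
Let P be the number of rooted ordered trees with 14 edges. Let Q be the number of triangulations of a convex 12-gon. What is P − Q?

A rooted plane tree with 14 edges has 15 nodes, and the count is C_14. So P = C_14 = 2674440.
Triangulations of a convex m-gon are counted by C_{m−2}; with m = 12 this is C_10. So Q = C_10 = 16796.
P − Q = 2674440 − 16796 = 2657644.

2657644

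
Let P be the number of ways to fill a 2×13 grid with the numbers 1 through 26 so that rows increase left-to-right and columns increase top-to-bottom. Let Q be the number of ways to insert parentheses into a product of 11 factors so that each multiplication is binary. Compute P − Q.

726104

By the hook-length formula (or a Dyck-path bijection), SYT of shape 2×13 number C_13. So P = C_13 = 742900.
Parenthesizations of m factors correspond to full binary trees with m leaves, counted by C_{m−1}; m = 11 gives C_10. So Q = C_10 = 16796.
P − Q = 742900 − 16796 = 726104.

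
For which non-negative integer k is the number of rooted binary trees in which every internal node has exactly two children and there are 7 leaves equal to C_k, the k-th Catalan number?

Full binary trees with 7 leaves have 7−1 = 6 internal nodes, so there are C_6 of them.

6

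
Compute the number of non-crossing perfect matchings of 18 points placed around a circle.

Pairing 18 circle points by 9 non-crossing chords gives C_9 matchings.
C_9 = 4862.

4862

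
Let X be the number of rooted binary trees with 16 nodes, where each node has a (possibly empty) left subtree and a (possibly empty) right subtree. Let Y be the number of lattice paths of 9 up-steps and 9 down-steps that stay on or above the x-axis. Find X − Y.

35352808

Binary trees (left/right distinguished) on n nodes are counted by C_n; here n = 16. So X = C_16 = 35357670.
Paths of 9 up- and 9 down-steps that never dip below the axis are Dyck paths; their count is C_9. So Y = C_9 = 4862.
X − Y = 35357670 − 4862 = 35352808.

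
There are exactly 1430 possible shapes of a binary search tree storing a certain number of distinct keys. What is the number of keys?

Binary search tree shapes on n keys are counted by C_n, and C_8 = 1430.

8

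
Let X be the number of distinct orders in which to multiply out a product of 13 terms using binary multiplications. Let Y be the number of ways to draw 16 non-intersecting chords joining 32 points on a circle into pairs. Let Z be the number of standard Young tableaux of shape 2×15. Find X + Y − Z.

Parenthesizations of m factors correspond to full binary trees with m leaves, counted by C_{m−1}; m = 13 gives C_12. So X = C_12 = 208012.
Pairing 32 circle points by 16 non-crossing chords gives C_16 matchings. So Y = C_16 = 35357670.
By the hook-length formula (or a Dyck-path bijection), SYT of shape 2×15 number C_15. So Z = C_15 = 9694845.
X + Y − Z = 208012 + 35357670 − 9694845 = 25870837.

25870837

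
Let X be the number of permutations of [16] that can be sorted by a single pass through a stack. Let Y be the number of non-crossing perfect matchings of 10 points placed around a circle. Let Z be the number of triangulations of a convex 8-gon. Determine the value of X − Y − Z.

35357496

By Knuth's characterisation, the stack-sortable permutations of length 16 are the 231-avoiders, numbering C_16. So X = C_16 = 35357670.
Non-crossing perfect matchings of 2n points on a circle are counted by C_n; with 10 points, n = 5. So Y = C_5 = 42.
Triangulations of a convex m-gon are counted by C_{m−2}; with m = 8 this is C_6. So Z = C_6 = 132.
X − Y − Z = 35357670 − 42 − 132 = 35357496.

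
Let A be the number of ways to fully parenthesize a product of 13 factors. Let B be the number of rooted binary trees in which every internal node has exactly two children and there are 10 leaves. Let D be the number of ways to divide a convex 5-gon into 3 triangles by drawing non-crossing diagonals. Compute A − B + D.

203155

Ways to associate a product of 13 factors correspond to binary trees on 13 leaves, so the count is C_12. So A = C_12 = 208012.
A full binary tree with L leaves has L−1 internal nodes and is counted by C_{L−1}; L = 10 gives C_9. So B = C_9 = 4862.
The number of triangulations of a 5-gon is the Catalan number C_3 (index = sides − 2). So D = C_3 = 5.
A − B + D = 208012 − 4862 + 5 = 203155.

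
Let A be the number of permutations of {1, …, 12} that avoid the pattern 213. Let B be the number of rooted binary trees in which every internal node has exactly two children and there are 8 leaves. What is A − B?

For any fixed pattern of length 3, the pattern-avoiding permutations of [12] number C_12. So A = C_12 = 208012.
Full binary trees with 8 leaves have 8−1 = 7 internal nodes, so there are C_7 of them. So B = C_7 = 429.
A − B = 208012 − 429 = 207583.

207583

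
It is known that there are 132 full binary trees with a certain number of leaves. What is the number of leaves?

Full binary trees with L leaves are counted by C_{L−1}. The Catalan number equal to 132 is C_6.
So the index is 6, and the number of leaves is 6 + 1 = 7.

7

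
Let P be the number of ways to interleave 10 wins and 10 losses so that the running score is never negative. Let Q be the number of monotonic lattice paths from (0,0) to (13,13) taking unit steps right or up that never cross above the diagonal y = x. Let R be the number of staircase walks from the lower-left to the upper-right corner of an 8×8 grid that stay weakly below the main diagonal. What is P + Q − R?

Reading a vote for the leader as '(' and for the other as ')' turns such a sequence into a balanced string of 10 pairs, so the count is C_10. So P = C_10 = 16796.
Sub-diagonal monotone paths from (0,0) to (13,13) biject with Dyck paths of semilength 13, giving C_13. So Q = C_13 = 742900.
Sub-diagonal monotone paths from (0,0) to (8,8) biject with Dyck paths of semilength 8, giving C_8. So R = C_8 = 1430.
P + Q − R = 16796 + 742900 − 1430 = 758266.

758266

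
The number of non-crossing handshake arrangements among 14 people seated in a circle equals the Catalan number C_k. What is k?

7

Non-crossing handshake pairings of 2n people are counted by C_n; 14 people gives n = 7.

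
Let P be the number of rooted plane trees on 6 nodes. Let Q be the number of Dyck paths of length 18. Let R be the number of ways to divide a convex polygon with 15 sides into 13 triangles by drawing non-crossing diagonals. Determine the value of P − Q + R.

738080

Rooted ordered (plane) trees on m nodes have m−1 edges and are counted by C_{m−1}; m = 6 gives C_5. So P = C_5 = 42.
A Dyck path with 9 up-steps and 9 down-steps has semilength 9, so there are C_9 of them. So Q = C_9 = 4862.
The number of triangulations of a 15-gon is the Catalan number C_13 (index = sides − 2). So R = C_13 = 742900.
P − Q + R = 42 − 4862 + 742900 = 738080.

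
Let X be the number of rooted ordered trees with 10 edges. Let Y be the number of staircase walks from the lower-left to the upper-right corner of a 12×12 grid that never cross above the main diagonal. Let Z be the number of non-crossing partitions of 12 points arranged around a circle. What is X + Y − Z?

A rooted plane tree with 10 edges has 11 nodes, and the count is C_10. So X = C_10 = 16796.
Monotone paths in an n×n grid that stay weakly below the diagonal are counted by C_n; here n = 12. So Y = C_12 = 208012.
The non-crossing partitions of [12] form a lattice of size C_12. So Z = C_12 = 208012.
X + Y − Z = 16796 + 208012 − 208012 = 16796.

16796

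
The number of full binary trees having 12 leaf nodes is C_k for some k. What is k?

Full binary trees with 12 leaves have 12−1 = 11 internal nodes, so there are C_11 of them.

11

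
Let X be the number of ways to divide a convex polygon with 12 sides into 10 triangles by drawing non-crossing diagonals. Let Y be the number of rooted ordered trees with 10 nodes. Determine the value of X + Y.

21658

The number of triangulations of a 12-gon is the Catalan number C_10 (index = sides − 2). So X = C_10 = 16796.
Rooted ordered (plane) trees on m nodes have m−1 edges and are counted by C_{m−1}; m = 10 gives C_9. So Y = C_9 = 4862.
X + Y = 16796 + 4862 = 21658.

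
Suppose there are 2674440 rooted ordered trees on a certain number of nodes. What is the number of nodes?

15

Rooted ordered trees on m nodes are counted by C_{m−1}. Since C_14 = 2674440, the index is 14.
So the index is 14, and the number of nodes is 14 + 1 = 15.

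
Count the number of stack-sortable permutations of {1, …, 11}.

Stack-sortable permutations are exactly the 231-avoiding ones, counted by C_n; here n = 11.
C_11 = C_10 · 2(2·10+1)/(10+2) = 16796 · 42/12 = 58786.

58786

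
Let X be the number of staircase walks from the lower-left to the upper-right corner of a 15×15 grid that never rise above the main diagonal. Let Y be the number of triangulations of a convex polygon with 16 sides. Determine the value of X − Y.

Monotone paths in an n×n grid that stay weakly below the diagonal are counted by C_n; here n = 15. So X = C_15 = 9694845.
Triangulations of a convex m-gon are counted by C_{m−2}; with m = 16 this is C_14. So Y = C_14 = 2674440.
X − Y = 9694845 − 2674440 = 7020405.

7020405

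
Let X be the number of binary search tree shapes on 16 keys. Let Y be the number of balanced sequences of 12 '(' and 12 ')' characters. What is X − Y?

35149658

Rooted binary trees with 16 nodes (each child slot possibly empty) number C_16. So X = C_16 = 35357670.
A balanced arrangement of 12 bracket pairs is a Dyck word of semilength 12, so the count is C_12. So Y = C_12 = 208012.
X − Y = 35357670 − 208012 = 35149658.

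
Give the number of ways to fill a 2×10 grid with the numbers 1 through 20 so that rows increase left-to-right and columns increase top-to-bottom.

By the hook-length formula (or a Dyck-path bijection), SYT of shape 2×10 number C_10.
C_10 = C(20,10)/11 = 184756/11 = 16796.

16796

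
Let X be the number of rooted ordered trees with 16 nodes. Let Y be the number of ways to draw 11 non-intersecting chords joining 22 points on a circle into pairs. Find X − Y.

9636059

Rooted ordered (plane) trees on m nodes have m−1 edges and are counted by C_{m−1}; m = 16 gives C_15. So X = C_15 = 9694845.
Pairing 22 circle points by 11 non-crossing chords gives C_11 matchings. So Y = C_11 = 58786.
X − Y = 9694845 − 58786 = 9636059.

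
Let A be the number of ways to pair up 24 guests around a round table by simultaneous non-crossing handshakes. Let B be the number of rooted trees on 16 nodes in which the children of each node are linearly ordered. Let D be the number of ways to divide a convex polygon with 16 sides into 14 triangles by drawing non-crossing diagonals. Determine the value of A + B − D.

Non-crossing handshake pairings of 2n people are counted by C_n; 24 people gives n = 12. So A = C_12 = 208012.
A rooted plane tree on 16 nodes has 15 edges, and such trees are counted by C_15. So B = C_15 = 9694845.
The number of triangulations of a 16-gon is the Catalan number C_14 (index = sides − 2). So D = C_14 = 2674440.
A + B − D = 208012 + 9694845 − 2674440 = 7228417.

7228417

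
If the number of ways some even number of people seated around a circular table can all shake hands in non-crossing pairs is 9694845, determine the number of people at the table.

Non-crossing handshake pairings of 2n people are counted by C_n, and C_15 = 9694845.
So n = 15, and there are 2n = 30 people.

30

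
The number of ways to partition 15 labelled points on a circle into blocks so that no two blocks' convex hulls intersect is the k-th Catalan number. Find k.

15

The non-crossing partitions of [15] form a lattice of size C_15.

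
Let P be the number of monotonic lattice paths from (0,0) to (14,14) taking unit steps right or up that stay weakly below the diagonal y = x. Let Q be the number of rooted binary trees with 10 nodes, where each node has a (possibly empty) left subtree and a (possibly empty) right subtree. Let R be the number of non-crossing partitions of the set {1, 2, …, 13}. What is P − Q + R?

3400544

Sub-diagonal monotone paths from (0,0) to (14,14) biject with Dyck paths of semilength 14, giving C_14. So P = C_14 = 2674440.
There are C_n binary search tree shapes on n keys; with n = 10 that is C_10. So Q = C_10 = 16796.
The non-crossing partitions of [13] form a lattice of size C_13. So R = C_13 = 742900.
P − Q + R = 2674440 − 16796 + 742900 = 3400544.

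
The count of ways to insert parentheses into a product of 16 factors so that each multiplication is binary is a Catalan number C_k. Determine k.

Ways to associate a product of 16 factors correspond to binary trees on 16 leaves, so the count is C_15.

15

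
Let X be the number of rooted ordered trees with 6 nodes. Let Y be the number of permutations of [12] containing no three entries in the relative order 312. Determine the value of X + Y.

208054

A rooted plane tree on 6 nodes has 5 edges, and such trees are counted by C_5. So X = C_5 = 42.
For any fixed pattern of length 3, the pattern-avoiding permutations of [12] number C_12. So Y = C_12 = 208012.
X + Y = 42 + 208012 = 208054.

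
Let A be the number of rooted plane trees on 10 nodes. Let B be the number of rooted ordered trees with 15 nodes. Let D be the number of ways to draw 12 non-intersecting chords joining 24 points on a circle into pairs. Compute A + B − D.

A rooted plane tree on 10 nodes has 9 edges, and such trees are counted by C_9. So A = C_9 = 4862.
A rooted plane tree on 15 nodes has 14 edges, and such trees are counted by C_14. So B = C_14 = 2674440.
Pairing 24 circle points by 12 non-crossing chords gives C_12 matchings. So D = C_12 = 208012.
A + B − D = 4862 + 2674440 − 208012 = 2471290.

2471290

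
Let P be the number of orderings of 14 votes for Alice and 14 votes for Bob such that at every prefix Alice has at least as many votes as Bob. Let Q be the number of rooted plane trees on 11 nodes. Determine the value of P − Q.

2657644

Ballot sequences with n votes each where one side never trails are Dyck words, counted by C_n; here n = 14. So P = C_14 = 2674440.
A rooted plane tree on 11 nodes has 10 edges, and such trees are counted by C_10. So Q = C_10 = 16796.
P − Q = 2674440 − 16796 = 2657644.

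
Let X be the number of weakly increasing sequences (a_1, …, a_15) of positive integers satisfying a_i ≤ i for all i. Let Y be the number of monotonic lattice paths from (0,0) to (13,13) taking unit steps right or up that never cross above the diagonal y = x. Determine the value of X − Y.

8951945

Weakly increasing sequences with a_i ≤ i biject with Dyck paths of semilength 15, so there are C_15. So X = C_15 = 9694845.
Monotone paths in an n×n grid that stay weakly below the diagonal are counted by C_n; here n = 13. So Y = C_13 = 742900.
X − Y = 9694845 − 742900 = 8951945.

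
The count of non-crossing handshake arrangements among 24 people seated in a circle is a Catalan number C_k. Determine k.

Non-crossing handshake pairings of 2n people are counted by C_n; 24 people gives n = 12.

12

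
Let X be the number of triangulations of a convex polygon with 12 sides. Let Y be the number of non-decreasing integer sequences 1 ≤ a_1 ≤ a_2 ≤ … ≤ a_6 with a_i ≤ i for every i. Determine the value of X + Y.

16928

A convex 12-gon is triangulated into 10 triangles, and the number of such triangulations is the Catalan number C_{12−2} = C_10. So X = C_10 = 16796.
Such sub-staircase sequences of length n are counted by C_n; here n = 6. So Y = C_6 = 132.
X + Y = 16796 + 132 = 16928.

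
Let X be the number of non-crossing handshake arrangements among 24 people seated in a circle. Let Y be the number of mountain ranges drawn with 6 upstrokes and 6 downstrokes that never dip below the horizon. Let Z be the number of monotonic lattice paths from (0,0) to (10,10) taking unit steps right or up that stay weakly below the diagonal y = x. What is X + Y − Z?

With 24 = 2·12 people, non-crossing handshake pairings are non-crossing perfect matchings on a circle, counted by C_12. So X = C_12 = 208012.
A Dyck path with 6 up-steps and 6 down-steps has semilength 6, so there are C_6 of them. So Y = C_6 = 132.
Sub-diagonal monotone paths from (0,0) to (10,10) biject with Dyck paths of semilength 10, giving C_10. So Z = C_10 = 16796.
X + Y − Z = 208012 + 132 − 16796 = 191348.

191348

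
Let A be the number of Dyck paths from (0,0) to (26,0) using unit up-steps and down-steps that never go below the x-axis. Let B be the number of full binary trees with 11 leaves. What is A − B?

726104

Dyck paths of semilength n (length 2n) are counted by C_n; here n = 13. So A = C_13 = 742900.
Full binary trees with 11 leaves have 11−1 = 10 internal nodes, so there are C_10 of them. So B = C_10 = 16796.
A − B = 742900 − 16796 = 726104.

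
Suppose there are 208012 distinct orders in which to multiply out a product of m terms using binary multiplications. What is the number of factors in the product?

13

Parenthesizations of m factors are counted by C_{m−1}. The Catalan number equal to 208012 is C_12.
So the index is 12, and the number of factors is 12 + 1 = 13.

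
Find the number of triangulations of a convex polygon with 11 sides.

A convex 11-gon is triangulated into 9 triangles, and the number of such triangulations is the Catalan number C_{11−2} = C_9.
C_9 = C_8 · 2(2·8+1)/(8+2) = 1430 · 34/10 = 4862.

4862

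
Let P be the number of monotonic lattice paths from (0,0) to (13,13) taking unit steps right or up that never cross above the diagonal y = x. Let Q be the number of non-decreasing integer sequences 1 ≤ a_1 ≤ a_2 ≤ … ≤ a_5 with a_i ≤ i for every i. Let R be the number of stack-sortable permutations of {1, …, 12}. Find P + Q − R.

Sub-diagonal monotone paths from (0,0) to (13,13) biject with Dyck paths of semilength 13, giving C_13. So P = C_13 = 742900.
Weakly increasing sequences with a_i ≤ i biject with Dyck paths of semilength 5, so there are C_5. So Q = C_5 = 42.
Stack-sortable permutations are exactly the 231-avoiding ones, counted by C_n; here n = 12. So R = C_12 = 208012.
P + Q − R = 742900 + 42 − 208012 = 534930.

534930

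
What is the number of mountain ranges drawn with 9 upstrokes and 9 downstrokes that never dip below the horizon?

4862

A Dyck path with 9 up-steps and 9 down-steps has semilength 9, so there are C_9 of them.
C_9 = C_8 · 2(2·8+1)/(8+2) = 1430 · 34/10 = 4862.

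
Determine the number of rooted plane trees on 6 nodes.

Rooted ordered (plane) trees on m nodes have m−1 edges and are counted by C_{m−1}; m = 6 gives C_5.
C_5 = 42.

42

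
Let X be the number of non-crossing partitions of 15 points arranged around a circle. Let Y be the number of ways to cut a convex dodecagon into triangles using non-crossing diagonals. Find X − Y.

The non-crossing partitions of [15] form a lattice of size C_15. So X = C_15 = 9694845.
The number of triangulations of a 12-gon is the Catalan number C_10 (index = sides − 2). So Y = C_10 = 16796.
X − Y = 9694845 − 16796 = 9678049.

9678049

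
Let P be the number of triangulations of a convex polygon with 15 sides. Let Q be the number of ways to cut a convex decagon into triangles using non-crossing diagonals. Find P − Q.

741470

The number of triangulations of a 15-gon is the Catalan number C_13 (index = sides − 2). So P = C_13 = 742900.
A convex 10-gon is triangulated into 8 triangles, and the number of such triangulations is the Catalan number C_{10−2} = C_8. So Q = C_8 = 1430.
P − Q = 742900 − 1430 = 741470.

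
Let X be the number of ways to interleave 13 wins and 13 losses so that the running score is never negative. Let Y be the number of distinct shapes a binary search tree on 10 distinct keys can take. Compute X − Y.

Reading a vote for the leader as '(' and for the other as ')' turns such a sequence into a balanced string of 13 pairs, so the count is C_13. So X = C_13 = 742900.
There are C_n binary search tree shapes on n keys; with n = 10 that is C_10. So Y = C_10 = 16796.
X − Y = 742900 − 16796 = 726104.

726104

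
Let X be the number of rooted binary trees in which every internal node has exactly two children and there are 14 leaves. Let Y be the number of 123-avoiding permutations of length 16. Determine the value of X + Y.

A full binary tree with L leaves has L−1 internal nodes and is counted by C_{L−1}; L = 14 gives C_13. So X = C_13 = 742900.
Permutations of [n] avoiding any single length-3 pattern are counted by C_n; here n = 16. So Y = C_16 = 35357670.
X + Y = 742900 + 35357670 = 36100570.

36100570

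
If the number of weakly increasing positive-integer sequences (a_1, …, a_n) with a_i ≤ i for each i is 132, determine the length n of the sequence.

6

Such sub-staircase sequences of length n are counted by C_n. Since C_6 = 132, the index is 6.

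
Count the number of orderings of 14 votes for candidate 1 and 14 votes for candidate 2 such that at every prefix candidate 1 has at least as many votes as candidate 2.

2674440

Ballot sequences with n votes each where one side never trails are Dyck words, counted by C_n; here n = 14.
C_14 = C(28,14)/15 = 40116600/15 = 2674440.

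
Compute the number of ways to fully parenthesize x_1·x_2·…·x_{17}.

35357670

Parenthesizations of m factors correspond to full binary trees with m leaves, counted by C_{m−1}; m = 17 gives C_16.
C_16 = 35357670.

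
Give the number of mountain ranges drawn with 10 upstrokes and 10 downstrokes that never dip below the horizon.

16796

A Dyck path with 10 up-steps and 10 down-steps has semilength 10, so there are C_10 of them.
C_10 = C(20,10)/11 = 184756/11 = 16796.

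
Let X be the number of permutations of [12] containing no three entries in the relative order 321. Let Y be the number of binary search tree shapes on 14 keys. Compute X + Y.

Permutations of [n] avoiding any single length-3 pattern are counted by C_n; here n = 12. So X = C_12 = 208012.
Rooted binary trees with 14 nodes (each child slot possibly empty) number C_14. So Y = C_14 = 2674440.
X + Y = 208012 + 2674440 = 2882452.

2882452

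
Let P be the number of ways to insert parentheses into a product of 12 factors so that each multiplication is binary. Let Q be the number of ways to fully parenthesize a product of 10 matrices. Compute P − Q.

Bracketing 12 factors into binary products is counted by C_{12−1} = C_11. So P = C_11 = 58786.
Bracketing 10 factors into binary products is counted by C_{10−1} = C_9. So Q = C_9 = 4862.
P − Q = 58786 − 4862 = 53924.

53924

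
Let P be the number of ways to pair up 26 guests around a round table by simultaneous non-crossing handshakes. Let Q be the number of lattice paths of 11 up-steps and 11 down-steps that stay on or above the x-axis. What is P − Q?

684114

With 26 = 2·13 people, non-crossing handshake pairings are non-crossing perfect matchings on a circle, counted by C_13. So P = C_13 = 742900.
Paths of 11 up- and 11 down-steps that never dip below the axis are Dyck paths; their count is C_11. So Q = C_11 = 58786.
P − Q = 742900 − 58786 = 684114.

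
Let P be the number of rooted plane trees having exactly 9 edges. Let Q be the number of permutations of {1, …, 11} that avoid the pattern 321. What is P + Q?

A rooted plane tree with 9 edges has 10 nodes, and the count is C_9. So P = C_9 = 4862.
For any fixed pattern of length 3, the pattern-avoiding permutations of [11] number C_11. So Q = C_11 = 58786.
P + Q = 4862 + 58786 = 63648.

63648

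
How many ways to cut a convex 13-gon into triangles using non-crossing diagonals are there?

58786

The number of triangulations of a 13-gon is the Catalan number C_11 (index = sides − 2).
C_11 = C_10 · 2(2·10+1)/(10+2) = 16796 · 42/12 = 58786.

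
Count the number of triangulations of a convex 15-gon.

742900

A convex 15-gon is triangulated into 13 triangles, and the number of such triangulations is the Catalan number C_{15−2} = C_13.
C_13 = C_12 · 2(2·12+1)/(12+2) = 208012 · 50/14 = 742900.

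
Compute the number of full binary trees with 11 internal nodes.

58786

Full binary trees with n internal nodes are counted by C_n; here n = 11.
C_11 = C(22,11)/12 = 705432/12 = 58786.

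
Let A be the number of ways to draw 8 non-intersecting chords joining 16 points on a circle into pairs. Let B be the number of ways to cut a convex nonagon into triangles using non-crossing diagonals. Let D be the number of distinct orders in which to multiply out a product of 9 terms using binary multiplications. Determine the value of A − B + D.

Non-crossing perfect matchings of 2n points on a circle are counted by C_n; with 16 points, n = 8. So A = C_8 = 1430.
Triangulations of a convex m-gon are counted by C_{m−2}; with m = 9 this is C_7. So B = C_7 = 429.
Bracketing 9 factors into binary products is counted by C_{9−1} = C_8. So D = C_8 = 1430.
A − B + D = 1430 − 429 + 1430 = 2431.

2431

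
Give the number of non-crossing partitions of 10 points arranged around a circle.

Non-crossing partitions of an n-element set are counted by C_n; here n = 10.
C_10 = 16796.

16796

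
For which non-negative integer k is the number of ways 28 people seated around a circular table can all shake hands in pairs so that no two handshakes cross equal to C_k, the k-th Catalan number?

Non-crossing handshake pairings of 2n people are counted by C_n; 28 people gives n = 14.

14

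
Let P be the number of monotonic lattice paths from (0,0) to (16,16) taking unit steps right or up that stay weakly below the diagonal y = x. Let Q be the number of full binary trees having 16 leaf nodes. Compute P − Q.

Monotone paths in an n×n grid that stay weakly below the diagonal are counted by C_n; here n = 16. So P = C_16 = 35357670.
Full binary trees with 16 leaves have 16−1 = 15 internal nodes, so there are C_15 of them. So Q = C_15 = 9694845.
P − Q = 35357670 − 9694845 = 25662825.

25662825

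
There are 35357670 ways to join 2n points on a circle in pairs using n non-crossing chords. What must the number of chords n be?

Non-crossing pairings of 2n points on a circle are counted by C_n, and C_16 = 35357670.

16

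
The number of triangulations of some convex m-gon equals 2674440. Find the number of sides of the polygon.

16

Triangulations of a convex m-gon are counted by C_{m−2}. Since C_14 = 2674440, the index is 14.
So m − 2 = 14, giving m = 16 sides.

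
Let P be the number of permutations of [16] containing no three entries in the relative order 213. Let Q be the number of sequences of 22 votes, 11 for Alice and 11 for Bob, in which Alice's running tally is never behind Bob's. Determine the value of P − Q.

35298884

Permutations of [n] avoiding any single length-3 pattern are counted by C_n; here n = 16. So P = C_16 = 35357670.
Reading a vote for the leader as '(' and for the other as ')' turns such a sequence into a balanced string of 11 pairs, so the count is C_11. So Q = C_11 = 58786.
P − Q = 35357670 − 58786 = 35298884.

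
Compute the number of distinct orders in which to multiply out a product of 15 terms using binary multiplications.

2674440

Parenthesizations of m factors correspond to full binary trees with m leaves, counted by C_{m−1}; m = 15 gives C_14.
C_14 = C(28,14)/15 = 40116600/15 = 2674440.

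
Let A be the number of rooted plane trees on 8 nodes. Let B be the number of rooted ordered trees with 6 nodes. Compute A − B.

387

Rooted ordered (plane) trees on m nodes have m−1 edges and are counted by C_{m−1}; m = 8 gives C_7. So A = C_7 = 429.
Rooted ordered (plane) trees on m nodes have m−1 edges and are counted by C_{m−1}; m = 6 gives C_5. So B = C_5 = 42.
A − B = 429 − 42 = 387.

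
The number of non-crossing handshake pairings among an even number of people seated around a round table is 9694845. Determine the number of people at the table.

Non-crossing handshake pairings of 2n people are counted by C_n; 9694845 = C_15.
So n = 15, and there are 2n = 30 people.

30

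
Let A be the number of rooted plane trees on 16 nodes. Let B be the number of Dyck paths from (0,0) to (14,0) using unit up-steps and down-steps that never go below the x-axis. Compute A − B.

9694416

A rooted plane tree on 16 nodes has 15 edges, and such trees are counted by C_15. So A = C_15 = 9694845.
A Dyck path with 7 up-steps and 7 down-steps has semilength 7, so there are C_7 of them. So B = C_7 = 429.
A − B = 9694845 − 429 = 9694416.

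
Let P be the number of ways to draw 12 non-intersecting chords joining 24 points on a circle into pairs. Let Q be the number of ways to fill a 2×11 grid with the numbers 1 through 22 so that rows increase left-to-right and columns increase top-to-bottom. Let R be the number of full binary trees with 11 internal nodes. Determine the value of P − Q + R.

Pairing 24 circle points by 12 non-crossing chords gives C_12 matchings. So P = C_12 = 208012.
Standard Young tableaux of shape 2×n are counted by C_n; here n = 11. So Q = C_11 = 58786.
Full binary trees with n internal nodes are counted by C_n; here n = 11. So R = C_11 = 58786.
P − Q + R = 208012 − 58786 + 58786 = 208012.

208012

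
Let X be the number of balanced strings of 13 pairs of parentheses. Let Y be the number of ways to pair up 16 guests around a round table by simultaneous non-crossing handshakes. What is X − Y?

741470

With 13 pairs the number of balanced bracket strings is the Catalan number C_13. So X = C_13 = 742900.
With 16 = 2·8 people, non-crossing handshake pairings are non-crossing perfect matchings on a circle, counted by C_8. So Y = C_8 = 1430.
X − Y = 742900 − 1430 = 741470.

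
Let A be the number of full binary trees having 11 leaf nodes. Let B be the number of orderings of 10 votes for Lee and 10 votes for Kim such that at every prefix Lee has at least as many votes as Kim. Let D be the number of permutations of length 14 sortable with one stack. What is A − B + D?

A full binary tree with L leaves has L−1 internal nodes and is counted by C_{L−1}; L = 11 gives C_10. So A = C_10 = 16796.
Ballot sequences with n votes each where one side never trails are Dyck words, counted by C_n; here n = 10. So B = C_10 = 16796.
By Knuth's characterisation, the stack-sortable permutations of length 14 are the 231-avoiders, numbering C_14. So D = C_14 = 2674440.
A − B + D = 16796 − 16796 + 2674440 = 2674440.

2674440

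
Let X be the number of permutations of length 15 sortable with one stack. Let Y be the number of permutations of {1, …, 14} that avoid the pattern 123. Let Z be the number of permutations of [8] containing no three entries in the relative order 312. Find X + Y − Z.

12367855

By Knuth's characterisation, the stack-sortable permutations of length 15 are the 231-avoiders, numbering C_15. So X = C_15 = 9694845.
For any fixed pattern of length 3, the pattern-avoiding permutations of [14] number C_14. So Y = C_14 = 2674440.
For any fixed pattern of length 3, the pattern-avoiding permutations of [8] number C_8. So Z = C_8 = 1430.
X + Y − Z = 9694845 + 2674440 − 1430 = 12367855.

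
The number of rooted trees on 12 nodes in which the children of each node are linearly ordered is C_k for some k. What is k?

A rooted plane tree on 12 nodes has 11 edges, and such trees are counted by C_11.

11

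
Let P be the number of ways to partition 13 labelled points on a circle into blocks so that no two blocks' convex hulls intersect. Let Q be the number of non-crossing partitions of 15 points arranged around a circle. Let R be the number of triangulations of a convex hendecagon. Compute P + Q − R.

The non-crossing partitions of [13] form a lattice of size C_13. So P = C_13 = 742900.
The non-crossing partitions of [15] form a lattice of size C_15. So Q = C_15 = 9694845.
Triangulations of a convex m-gon are counted by C_{m−2}; with m = 11 this is C_9. So R = C_9 = 4862.
P + Q − R = 742900 + 9694845 − 4862 = 10432883.

10432883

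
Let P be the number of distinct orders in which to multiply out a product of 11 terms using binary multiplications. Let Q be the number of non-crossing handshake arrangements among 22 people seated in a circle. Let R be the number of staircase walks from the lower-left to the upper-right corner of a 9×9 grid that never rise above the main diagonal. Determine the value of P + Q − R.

70720

Ways to associate a product of 11 factors correspond to binary trees on 11 leaves, so the count is C_10. So P = C_10 = 16796.
Non-crossing handshake pairings of 2n people are counted by C_n; 22 people gives n = 11. So Q = C_11 = 58786.
Sub-diagonal monotone paths from (0,0) to (9,9) biject with Dyck paths of semilength 9, giving C_9. So R = C_9 = 4862.
P + Q − R = 16796 + 58786 − 4862 = 70720.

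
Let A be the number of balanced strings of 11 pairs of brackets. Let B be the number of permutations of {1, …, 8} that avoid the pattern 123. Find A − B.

57356

A balanced arrangement of 11 bracket pairs is a Dyck word of semilength 11, so the count is C_11. So A = C_11 = 58786.
For any fixed pattern of length 3, the pattern-avoiding permutations of [8] number C_8. So B = C_8 = 1430.
A − B = 58786 − 1430 = 57356.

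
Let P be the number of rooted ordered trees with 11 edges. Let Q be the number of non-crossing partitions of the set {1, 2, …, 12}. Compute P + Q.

266798

Rooted ordered trees with n edges are counted by C_n; here n = 11. So P = C_11 = 58786.
The non-crossing partitions of [12] form a lattice of size C_12. So Q = C_12 = 208012.
P + Q = 58786 + 208012 = 266798.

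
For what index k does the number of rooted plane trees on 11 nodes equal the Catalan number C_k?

10

A rooted plane tree on 11 nodes has 10 edges, and such trees are counted by C_10.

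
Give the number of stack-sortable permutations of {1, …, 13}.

By Knuth's characterisation, the stack-sortable permutations of length 13 are the 231-avoiders, numbering C_13.
C_13 = 742900.

742900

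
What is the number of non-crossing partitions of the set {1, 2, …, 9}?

4862

Non-crossing partitions of an n-element set are counted by C_n; here n = 9.
C_9 = C_8 · 2(2·8+1)/(8+2) = 1430 · 34/10 = 4862.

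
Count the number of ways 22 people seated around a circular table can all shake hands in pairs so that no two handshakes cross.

58786

Non-crossing handshake pairings of 2n people are counted by C_n; 22 people gives n = 11.
C_11 = 58786.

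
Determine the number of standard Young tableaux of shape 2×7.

429

By the hook-length formula (or a Dyck-path bijection), SYT of shape 2×7 number C_7.
C_7 = C(14,7)/8 = 3432/8 = 429.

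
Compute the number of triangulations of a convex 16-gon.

Triangulations of a convex m-gon are counted by C_{m−2}; with m = 16 this is C_14.
C_14 = C(28,14)/15 = 40116600/15 = 2674440.

2674440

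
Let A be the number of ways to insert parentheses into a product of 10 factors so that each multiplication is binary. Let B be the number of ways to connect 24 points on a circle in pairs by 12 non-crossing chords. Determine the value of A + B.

212874

Bracketing 10 factors into binary products is counted by C_{10−1} = C_9. So A = C_9 = 4862.
Pairing 24 circle points by 12 non-crossing chords gives C_12 matchings. So B = C_12 = 208012.
A + B = 4862 + 208012 = 212874.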